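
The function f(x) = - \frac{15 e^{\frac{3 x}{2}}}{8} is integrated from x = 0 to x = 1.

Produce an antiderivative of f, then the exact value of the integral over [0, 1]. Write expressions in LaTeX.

Recover f(x) by differentiating a candidate F(x); any mismatch rules it out.
F(x) = - \frac{5 e^{\frac{3 x}{2}}}{4} is an antiderivative of f.
Check: d/dx[- \frac{5 e^{\frac{3 x}{2}}}{4}] = - \frac{15 e^{\frac{3 x}{2}}}{8} = f(x).
F(1) = - \frac{5 e^{\frac{3}{2}}}{4}; F(0) = - \frac{5}{4}.
Integral = F(1) - F(0) = \frac{5}{4} - \frac{5 e^{\frac{3}{2}}}{4}.

Antiderivative: F(x) = - \frac{5 e^{\frac{3 x}{2}}}{4}; value = \frac{5}{4} - \frac{5 e^{\frac{3}{2}}}{4}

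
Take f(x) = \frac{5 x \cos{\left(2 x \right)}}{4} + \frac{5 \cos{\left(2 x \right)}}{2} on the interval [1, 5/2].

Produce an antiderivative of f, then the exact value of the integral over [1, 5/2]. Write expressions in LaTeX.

Antiderivative: F(x) = \frac{5 \left(2 x \sin{\left(2 x \right)} + 4 \sin{\left(2 x \right)} + \cos{\left(2 x \right)}\right)}{16}; value = \frac{45 \sin{\left(5 \right)}}{16} - \frac{15 \sin{\left(2 \right)}}{8} + \frac{5 \cos{\left(5 \right)}}{16} - \frac{5 \cos{\left(2 \right)}}{16}

The integrand splits into summands that can be handled one at a time.
F(x) = \frac{5 \left(2 x \sin{\left(2 x \right)} + 4 \sin{\left(2 x \right)} + \cos{\left(2 x \right)}\right)}{16} is an antiderivative of f.
Check: d/dx[\frac{5 \left(2 x \sin{\left(2 x \right)} + 4 \sin{\left(2 x \right)} + \cos{\left(2 x \right)}\right)}{16}] = \frac{5 x \cos{\left(2 x \right)}}{4} + \frac{5 \cos{\left(2 x \right)}}{2} = f(x).
F(5/2) = \frac{45 \sin{\left(5 \right)}}{16} + \frac{5 \cos{\left(5 \right)}}{16}; F(1) = \frac{5 \cos{\left(2 \right)}}{16} + \frac{15 \sin{\left(2 \right)}}{8}.
Integral = F(5/2) - F(1) = \frac{45 \sin{\left(5 \right)}}{16} - \frac{15 \sin{\left(2 \right)}}{8} + \frac{5 \cos{\left(5 \right)}}{16} - \frac{5 \cos{\left(2 \right)}}{16}.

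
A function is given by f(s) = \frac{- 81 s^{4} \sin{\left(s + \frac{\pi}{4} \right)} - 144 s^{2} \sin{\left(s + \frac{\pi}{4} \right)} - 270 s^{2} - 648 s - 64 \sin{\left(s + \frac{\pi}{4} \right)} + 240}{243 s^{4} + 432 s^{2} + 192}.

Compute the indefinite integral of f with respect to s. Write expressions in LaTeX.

F(s) = \frac{5 s}{\frac{9 s^{2}}{2} + 4} + \frac{\cos{\left(s + \frac{\pi}{4} \right)}}{3} + \frac{2}{\frac{3 s^{2}}{2} + \frac{4}{3}} + C

Whatever form F(s) takes, F'(s) = f(s) is non-negotiable.
Check: d/ds[\frac{5 s}{\frac{9 s^{2}}{2} + 4} + \frac{\cos{\left(s + \frac{\pi}{4} \right)}}{3} + \frac{2}{\frac{3 s^{2}}{2} + \frac{4}{3}}] = \frac{- 81 s^{4} \sin{\left(s + \frac{\pi}{4} \right)} - 144 s^{2} \sin{\left(s + \frac{\pi}{4} \right)} - 270 s^{2} - 648 s - 64 \sin{\left(s + \frac{\pi}{4} \right)} + 240}{243 s^{4} + 432 s^{2} + 192} = f(s).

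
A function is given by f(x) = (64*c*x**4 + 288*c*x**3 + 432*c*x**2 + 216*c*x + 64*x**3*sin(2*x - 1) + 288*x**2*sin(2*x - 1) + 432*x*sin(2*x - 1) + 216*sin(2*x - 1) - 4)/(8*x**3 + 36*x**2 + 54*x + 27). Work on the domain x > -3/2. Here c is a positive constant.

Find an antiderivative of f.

A candidate is checked by its d/dx: the result must match f(x).
Check: d/dx[(16*c*x**4 + 48*c*x**3 + 36*c*x**2 - 16*x**2*cos(2*x - 1) - 48*x*cos(2*x - 1) - 36*cos(2*x - 1) + 1)/(2*x + 3)**2] = (64*c*x**4 + 288*c*x**3 + 432*c*x**2 + 216*c*x + 64*x**3*sin(2*x - 1) + 288*x**2*sin(2*x - 1) + 432*x*sin(2*x - 1) + 216*sin(2*x - 1) - 4)/(8*x**3 + 36*x**2 + 54*x + 27) = f(x).

An antiderivative is F(x) = (16*c*x**4 + 48*c*x**3 + 36*c*x**2 - 16*x**2*cos(2*x - 1) - 48*x*cos(2*x - 1) - 36*cos(2*x - 1) + 1)/(2*x + 3)**2.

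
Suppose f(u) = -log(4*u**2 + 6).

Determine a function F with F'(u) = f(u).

Whatever form F(u) takes, F'(u) = f(u) is non-negotiable.
Check: d/du[-u*log(4*u**2 + 6) + 2*u - sqrt(6)*atan(sqrt(6)*u/3)] = -log(2*u**2 + 3) - log(2), which equals f(u).

An antiderivative is F(u) = -u*log(4*u**2 + 6) + 2*u - sqrt(6)*atan(sqrt(6)*u/3).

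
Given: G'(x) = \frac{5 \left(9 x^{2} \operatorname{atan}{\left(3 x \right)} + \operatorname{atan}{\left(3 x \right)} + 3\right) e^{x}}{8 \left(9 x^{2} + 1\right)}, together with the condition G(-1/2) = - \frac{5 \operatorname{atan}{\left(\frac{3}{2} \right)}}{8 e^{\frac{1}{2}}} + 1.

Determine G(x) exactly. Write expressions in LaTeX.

G(x) = \frac{5 e^{x} \operatorname{atan}{\left(3 x \right)}}{8} + 1

Recognize the product-rule pattern: G'(x) = u'v + uv' with u = \frac{5 \operatorname{atan}{\left(3 x \right)}}{8}, v = e^{x}, so integration by parts undoes it.
A general antiderivative is \frac{5 e^{x} \operatorname{atan}{\left(3 x \right)}}{8} + C.
The condition gives C = - \frac{5 \operatorname{atan}{\left(\frac{3}{2} \right)}}{8 e^{\frac{1}{2}}} + 1 - (- \frac{5 \operatorname{atan}{\left(\frac{3}{2} \right)}}{8 e^{\frac{1}{2}}}) = 1.
So G(x) = \frac{5 e^{x} \operatorname{atan}{\left(3 x \right)}}{8} + 1.
Check: d/dx[\frac{5 e^{x} \operatorname{atan}{\left(3 x \right)}}{8} + 1] = \frac{45 x^{2} e^{x} \operatorname{atan}{\left(3 x \right)} + 5 e^{x} \operatorname{atan}{\left(3 x \right)} + 15 e^{x}}{72 x^{2} + 8}, which equals G'(x).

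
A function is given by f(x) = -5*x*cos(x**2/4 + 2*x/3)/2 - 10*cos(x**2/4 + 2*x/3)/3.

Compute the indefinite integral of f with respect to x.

f matches the chain-rule pattern g'(h)*h' with inner function h(x) = x**2/4 + 2*x/3; substituting u = h(x) collapses the integral.
Check: d/dx[-5*sin(x**2/4 + 2*x/3)] = -5*x*cos(x**2/4 + 2*x/3)/2 - 10*cos(x**2/4 + 2*x/3)/3 = f(x).

F(x) = -5*sin(x**2/4 + 2*x/3) + C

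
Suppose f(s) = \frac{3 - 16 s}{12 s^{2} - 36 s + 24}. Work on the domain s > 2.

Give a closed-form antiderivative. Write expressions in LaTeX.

The denominator factors as 12 \left(s - 2\right) \left(s - 1\right); partial fractions split f into directly integrable pieces: \frac{13}{12 \left(s - 1\right)} - \frac{29}{12 \left(s - 2\right)}.
Check: d/ds[- \frac{29 \log{\left(s - 2 \right)}}{12} + \frac{13 \log{\left(s - 1 \right)}}{12}] = \frac{3 - 16 s}{12 s^{2} - 36 s + 24} = f(s).

An antiderivative is F(s) = - \frac{29 \log{\left(s - 2 \right)}}{12} + \frac{13 \log{\left(s - 1 \right)}}{12}.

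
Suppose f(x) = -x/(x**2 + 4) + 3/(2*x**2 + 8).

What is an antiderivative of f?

Integrate term by term and add the pieces.
Check: d/dx[-log(x**2 + 4)/2 + 3*atan(x/2)/4] = (3 - 2*x)/(2*x**2 + 8), which equals f(x).

An antiderivative is F(x) = -log(x**2 + 4)/2 + 3*atan(x/2)/4.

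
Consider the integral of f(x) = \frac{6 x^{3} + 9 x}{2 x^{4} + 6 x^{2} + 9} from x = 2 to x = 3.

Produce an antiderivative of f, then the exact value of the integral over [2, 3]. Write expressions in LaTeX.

f matches the chain-rule pattern g'(h)*h' with inner function h(x) = \frac{2 x^{4}}{3} + 2 x^{2} + 3; substituting u = h(x) collapses the integral.
F(x) = \frac{3 \log{\left(\frac{2 x^{4}}{3} + 2 x^{2} + 3 \right)}}{4} is an antiderivative of f.
Check: d/dx[\frac{3 \log{\left(\frac{2 x^{4}}{3} + 2 x^{2} + 3 \right)}}{4}] = \frac{6 x^{3} + 9 x}{2 x^{4} + 6 x^{2} + 9} = f(x).
F(3) = \frac{3 \log{\left(75 \right)}}{4}; F(2) = \frac{3 \log{\left(\frac{65}{3} \right)}}{4}.
Integral = F(3) - F(2) = - \frac{3 \log{\left(\frac{65}{3} \right)}}{4} + \frac{3 \log{\left(75 \right)}}{4}.

Antiderivative: F(x) = \frac{3 \log{\left(\frac{2 x^{4}}{3} + 2 x^{2} + 3 \right)}}{4}; value = - \frac{3 \log{\left(\frac{65}{3} \right)}}{4} + \frac{3 \log{\left(75 \right)}}{4}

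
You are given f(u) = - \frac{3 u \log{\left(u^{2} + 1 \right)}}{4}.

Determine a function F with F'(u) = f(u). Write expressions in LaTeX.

An antiderivative F(u) passes only if d/du[F] lands on f(u) exactly.
Check: d/du[- \frac{3 u^{2} \log{\left(u^{2} + 1 \right)}}{8} + \frac{3 u^{2}}{8} - \frac{3 \log{\left(u^{2} + 1 \right)}}{8}] = - \frac{3 u \log{\left(u^{2} + 1 \right)}}{4} = f(u).

An antiderivative is F(u) = - \frac{3 u^{2} \log{\left(u^{2} + 1 \right)}}{8} + \frac{3 u^{2}}{8} - \frac{3 \log{\left(u^{2} + 1 \right)}}{8}.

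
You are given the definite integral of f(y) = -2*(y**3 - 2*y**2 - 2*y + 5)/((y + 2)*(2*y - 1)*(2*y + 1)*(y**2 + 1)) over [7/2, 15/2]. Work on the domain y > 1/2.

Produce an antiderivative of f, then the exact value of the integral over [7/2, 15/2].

Antiderivative: F(y) = (-87*log(y - 1/2) + 215*log(y + 1/2) + 28*log(y + 2) - 78*log(y**2 + 1) + 132*atan(y))/150; value = -13*log(229/4)/25 - 43*log(4)/30 - 22*atan(7/2)/25 - 29*log(7)/50 - 14*log(11/2)/75 + 14*log(19/2)/75 + 29*log(3)/50 + 22*atan(15/2)/25 + 13*log(53/4)/25 + 43*log(8)/30

The denominator factors as (y + 2)*(2*y - 1)*(2*y + 1)*(y**2 + 1); partial fractions split f into directly integrable pieces: -2*(13*y - 11)/(25*(y**2 + 1)) + 43/(15*(2*y + 1)) - 29/(25*(2*y - 1)) + 14/(75*(y + 2)).
F(y) = (-87*log(y - 1/2) + 215*log(y + 1/2) + 28*log(y + 2) - 78*log(y**2 + 1) + 132*atan(y))/150 is an antiderivative of f.
Check: d/dy[(-87*log(y - 1/2) + 215*log(y + 1/2) + 28*log(y + 2) - 78*log(y**2 + 1) + 132*atan(y))/150] = (-2*y**3 + 4*y**2 + 4*y - 10)/(4*y**5 + 8*y**4 + 3*y**3 + 6*y**2 - y - 2), which equals f(y).
F(15/2) = -13*log(229/4)/25 - 29*log(7)/50 + 14*log(19/2)/75 + 22*atan(15/2)/25 + 43*log(8)/30; F(7/2) = -13*log(53/4)/25 - 29*log(3)/50 + 14*log(11/2)/75 + 22*atan(7/2)/25 + 43*log(4)/30.
Integral = F(15/2) - F(7/2) = -13*log(229/4)/25 - 43*log(4)/30 - 22*atan(7/2)/25 - 29*log(7)/50 - 14*log(11/2)/75 + 14*log(19/2)/75 + 29*log(3)/50 + 22*atan(15/2)/25 + 13*log(53/4)/25 + 43*log(8)/30.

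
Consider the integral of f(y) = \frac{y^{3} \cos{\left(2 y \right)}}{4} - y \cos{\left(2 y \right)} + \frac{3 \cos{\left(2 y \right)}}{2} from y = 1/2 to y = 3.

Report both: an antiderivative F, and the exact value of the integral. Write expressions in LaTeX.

Antiderivative: F(y) = \frac{4 y^{3} \sin{\left(2 y \right)} + 6 y^{2} \cos{\left(2 y \right)} - 22 y \sin{\left(2 y \right)} + 24 \sin{\left(2 y \right)} - 11 \cos{\left(2 y \right)}}{32}; value = \frac{33 \sin{\left(6 \right)}}{16} - \frac{27 \sin{\left(1 \right)}}{64} + \frac{19 \cos{\left(1 \right)}}{64} + \frac{43 \cos{\left(6 \right)}}{32}

Integrate term by term and add the pieces.
F(y) = \frac{4 y^{3} \sin{\left(2 y \right)} + 6 y^{2} \cos{\left(2 y \right)} - 22 y \sin{\left(2 y \right)} + 24 \sin{\left(2 y \right)} - 11 \cos{\left(2 y \right)}}{32} is an antiderivative of f.
Check: d/dy[\frac{4 y^{3} \sin{\left(2 y \right)} + 6 y^{2} \cos{\left(2 y \right)} - 22 y \sin{\left(2 y \right)} + 24 \sin{\left(2 y \right)} - 11 \cos{\left(2 y \right)}}{32}] = \frac{y^{3} \cos{\left(2 y \right)}}{4} - y \cos{\left(2 y \right)} + \frac{3 \cos{\left(2 y \right)}}{2} = f(y).
F(3) = \frac{33 \sin{\left(6 \right)}}{16} + \frac{43 \cos{\left(6 \right)}}{32}; F(1/2) = - \frac{19 \cos{\left(1 \right)}}{64} + \frac{27 \sin{\left(1 \right)}}{64}.
Integral = F(3) - F(1/2) = \frac{33 \sin{\left(6 \right)}}{16} - \frac{27 \sin{\left(1 \right)}}{64} + \frac{19 \cos{\left(1 \right)}}{64} + \frac{43 \cos{\left(6 \right)}}{32}.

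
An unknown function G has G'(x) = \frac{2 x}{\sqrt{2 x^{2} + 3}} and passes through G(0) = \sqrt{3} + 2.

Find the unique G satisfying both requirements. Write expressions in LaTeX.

G(x) = \sqrt{2 x^{2} + 3} + 2

G'(x) matches the chain-rule pattern g'(h)*h' with inner function h(x) = 2 x^{2} + 3; substituting u = h(x) collapses the integral.
A general antiderivative is \sqrt{2 x^{2} + 3} + C.
The condition gives C = \sqrt{3} + 2 - (\sqrt{3}) = 2.
So G(x) = \sqrt{2 x^{2} + 3} + 2.
Check: d/dx[\sqrt{2 x^{2} + 3} + 2] = \frac{2 x}{\sqrt{2 x^{2} + 3}} = G'(x).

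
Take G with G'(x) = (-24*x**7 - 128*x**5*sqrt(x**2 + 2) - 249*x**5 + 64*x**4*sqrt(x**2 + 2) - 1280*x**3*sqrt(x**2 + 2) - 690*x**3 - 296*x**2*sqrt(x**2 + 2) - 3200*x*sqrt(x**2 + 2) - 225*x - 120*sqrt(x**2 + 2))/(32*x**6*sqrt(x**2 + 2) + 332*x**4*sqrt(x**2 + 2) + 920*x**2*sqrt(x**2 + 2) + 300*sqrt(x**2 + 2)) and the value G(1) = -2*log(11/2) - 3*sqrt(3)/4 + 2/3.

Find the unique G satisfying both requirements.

Since d/dx undoes antidifferentiation here, G(x) must give back the stated G'(x).
A general antiderivative is -x/(x**2/2 + 5/2) - 3*sqrt(x**2 + 2)/4 - 2*log(4*x**2 + 3/2) + C.
The condition gives C = -2*log(11/2) - 3*sqrt(3)/4 + 2/3 - (-2*log(11/2) - 3*sqrt(3)/4 - 1/3) = 1.
So G(x) = -x/(x**2/2 + 5/2) - 3*sqrt(x**2 + 2)/4 - 2*log(4*x**2 + 3/2) + 1.
Check: d/dx[-x/(x**2/2 + 5/2) - 3*sqrt(x**2 + 2)/4 - 2*log(4*x**2 + 3/2) + 1] = (-24*x**7 - 128*x**5*sqrt(x**2 + 2) - 249*x**5 + 64*x**4*sqrt(x**2 + 2) - 1280*x**3*sqrt(x**2 + 2) - 690*x**3 - 296*x**2*sqrt(x**2 + 2) - 3200*x*sqrt(x**2 + 2) - 225*x - 120*sqrt(x**2 + 2))/(32*x**6*sqrt(x**2 + 2) + 332*x**4*sqrt(x**2 + 2) + 920*x**2*sqrt(x**2 + 2) + 300*sqrt(x**2 + 2)) = G'(x).

G(x) = -x/(x**2/2 + 5/2) - 3*sqrt(x**2 + 2)/4 - 2*log(4*x**2 + 3/2) + 1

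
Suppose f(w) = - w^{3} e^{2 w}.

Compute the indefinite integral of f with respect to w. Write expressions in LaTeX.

f has the shape u'v + uv' for u = - \frac{w^{3}}{2} + \frac{3 w^{2}}{4} - \frac{3 w}{4} + \frac{3}{8} and v = e^{2 w} — it is the derivative of the product u*v.
Check: d/dw[- \frac{w^{3} e^{2 w}}{2} + \frac{3 w^{2} e^{2 w}}{4} - \frac{3 w e^{2 w}}{4} + \frac{3 e^{2 w}}{8}] = - w^{3} e^{2 w} = f(w).

F(w) = - \frac{w^{3} e^{2 w}}{2} + \frac{3 w^{2} e^{2 w}}{4} - \frac{3 w e^{2 w}}{4} + \frac{3 e^{2 w}}{8} + C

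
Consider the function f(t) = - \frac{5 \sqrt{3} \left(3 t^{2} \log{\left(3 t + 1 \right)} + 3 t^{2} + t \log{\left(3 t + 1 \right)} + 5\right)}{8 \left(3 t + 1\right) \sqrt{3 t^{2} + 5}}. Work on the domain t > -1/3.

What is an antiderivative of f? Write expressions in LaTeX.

An antiderivative is F(t) = - \frac{5 \sqrt{3} \sqrt{3 t^{2} + 5} \log{\left(3 t + 1 \right)}}{24}.

Recognize the product-rule pattern: f = u'v + uv' with u = - \frac{5 \sqrt{t^{2} + \frac{5}{3}}}{8}, v = \log{\left(3 t + 1 \right)}, so integration by parts undoes it.
Check: d/dt[- \frac{5 \sqrt{3} \sqrt{3 t^{2} + 5} \log{\left(3 t + 1 \right)}}{24}] = \frac{- 15 \sqrt{3} t^{2} \log{\left(3 t + 1 \right)} - 15 \sqrt{3} t^{2} - 5 \sqrt{3} t \log{\left(3 t + 1 \right)} - 25 \sqrt{3}}{24 t \sqrt{3 t^{2} + 5} + 8 \sqrt{3 t^{2} + 5}}, which equals f(t).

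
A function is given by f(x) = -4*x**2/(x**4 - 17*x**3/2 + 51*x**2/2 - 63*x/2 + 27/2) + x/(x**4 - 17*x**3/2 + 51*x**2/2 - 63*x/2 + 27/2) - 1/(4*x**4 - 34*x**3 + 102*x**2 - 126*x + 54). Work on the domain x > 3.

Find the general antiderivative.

The denominator factors as 2*(x - 3)**2*(x - 1)*(2*x - 3); partial fractions split f into directly integrable pieces: -124/(9*(2*x - 3)) + 13/(8*(x - 1)) + 379/(72*(x - 3)) - 133/(12*(x - 3)**2).
Check: d/dx[379*log(x - 3)/72 - 62*log(x - 3/2)/9 + 13*log(x - 1)/8 + 133/(12*x - 36)] = (-16*x**2 + 4*x - 1)/(4*x**4 - 34*x**3 + 102*x**2 - 126*x + 54), which equals f(x).

F(x) = 379*log(x - 3)/72 - 62*log(x - 3/2)/9 + 13*log(x - 1)/8 + 133/(12*x - 36) + C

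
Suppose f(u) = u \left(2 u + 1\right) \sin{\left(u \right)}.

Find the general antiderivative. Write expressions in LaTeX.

A candidate is checked by its d/du: the result must match f(u).
Check: d/du[- 2 u^{2} \cos{\left(u \right)} + 4 u \sin{\left(u \right)} - u \cos{\left(u \right)} + \sin{\left(u \right)} + 4 \cos{\left(u \right)}] = 2 u^{2} \sin{\left(u \right)} + u \sin{\left(u \right)}, which equals f(u).

F(u) = - 2 u^{2} \cos{\left(u \right)} + 4 u \sin{\left(u \right)} - u \cos{\left(u \right)} + \sin{\left(u \right)} + 4 \cos{\left(u \right)} + C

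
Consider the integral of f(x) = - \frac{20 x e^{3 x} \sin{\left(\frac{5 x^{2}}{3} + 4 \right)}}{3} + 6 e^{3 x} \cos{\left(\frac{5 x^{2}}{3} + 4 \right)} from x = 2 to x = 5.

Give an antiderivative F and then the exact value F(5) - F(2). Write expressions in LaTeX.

Recognize the product-rule pattern: f = u'v + uv' with u = 2 \cos{\left(\frac{5 x^{2}}{3} + 4 \right)}, v = e^{3 x}, so integration by parts undoes it.
F(x) = 2 e^{3 x} \cos{\left(\frac{5 x^{2}}{3} + 4 \right)} is an antiderivative of f.
Check: d/dx[2 e^{3 x} \cos{\left(\frac{5 x^{2}}{3} + 4 \right)}] = - \frac{20 x e^{3 x} \sin{\left(\frac{5 x^{2}}{3} + 4 \right)}}{3} + 6 e^{3 x} \cos{\left(\frac{5 x^{2}}{3} + 4 \right)} = f(x).
F(5) = 2 e^{15} \cos{\left(\frac{137}{3} \right)}; F(2) = 2 e^{6} \cos{\left(\frac{32}{3} \right)}.
Integral = F(5) - F(2) = 2 e^{15} \cos{\left(\frac{137}{3} \right)} - 2 e^{6} \cos{\left(\frac{32}{3} \right)}.

Antiderivative: F(x) = 2 e^{3 x} \cos{\left(\frac{5 x^{2}}{3} + 4 \right)}; value = 2 e^{15} \cos{\left(\frac{137}{3} \right)} - 2 e^{6} \cos{\left(\frac{32}{3} \right)}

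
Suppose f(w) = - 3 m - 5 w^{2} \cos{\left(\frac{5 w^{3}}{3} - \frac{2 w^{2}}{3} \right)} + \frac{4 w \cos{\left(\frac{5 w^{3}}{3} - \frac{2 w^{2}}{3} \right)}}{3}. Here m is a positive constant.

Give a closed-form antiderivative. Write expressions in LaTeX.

An antiderivative is F(w) = - 3 m w - \sin{\left(\frac{5 w^{3}}{3} - \frac{2 w^{2}}{3} \right)}.

Integrate term by term and add the pieces.
Check: d/dw[- 3 m w - \sin{\left(\frac{5 w^{3}}{3} - \frac{2 w^{2}}{3} \right)}] = - 3 m - 5 w^{2} \cos{\left(\frac{5 w^{3}}{3} - \frac{2 w^{2}}{3} \right)} + \frac{4 w \cos{\left(\frac{5 w^{3}}{3} - \frac{2 w^{2}}{3} \right)}}{3} = f(w).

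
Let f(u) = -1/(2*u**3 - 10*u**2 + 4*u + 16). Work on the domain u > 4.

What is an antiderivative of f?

Factor the denominator (2*(u - 4)*(u - 2)*(u + 1)) and decompose: f = -1/(30*(u + 1)) + 1/(12*(u - 2)) - 1/(20*(u - 4)); each piece integrates to a log, atan, or power term.
Check: d/du[(-3*log(u - 4) + 5*log(u - 2) - 2*log(u + 1))/60] = -1/(2*u**3 - 10*u**2 + 4*u + 16) = f(u).

An antiderivative is F(u) = (-3*log(u - 4) + 5*log(u - 2) - 2*log(u + 1))/60.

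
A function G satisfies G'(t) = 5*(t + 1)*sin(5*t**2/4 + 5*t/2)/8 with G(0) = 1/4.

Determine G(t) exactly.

The substitution u = 5*t**2/4 + 5*t/2 works: G'(t) is exactly (dG/du)*(du/dt) for that inner function.
A general antiderivative is -cos(5*t**2/4 + 5*t/2)/4 + C.
The condition gives C = 1/4 - (-1/4) = 1/2.
So G(t) = 1/2 - cos(5*t**2/4 + 5*t/2)/4.
Check: d/dt[1/2 - cos(5*t**2/4 + 5*t/2)/4] = 5*t*sin(5*t**2/4 + 5*t/2)/8 + 5*sin(5*t**2/4 + 5*t/2)/8, which equals G'(t).

G(t) = 1/2 - cos(5*t**2/4 + 5*t/2)/4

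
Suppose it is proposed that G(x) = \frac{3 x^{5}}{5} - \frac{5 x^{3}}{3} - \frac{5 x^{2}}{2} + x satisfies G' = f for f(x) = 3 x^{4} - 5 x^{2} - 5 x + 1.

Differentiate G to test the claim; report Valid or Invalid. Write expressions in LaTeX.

Valid - the claim checks out under differentiation.

d/dx[G] = 3 x^{4} - 5 x^{2} - 5 x + 1
This equals f(x) exactly, so the claim holds.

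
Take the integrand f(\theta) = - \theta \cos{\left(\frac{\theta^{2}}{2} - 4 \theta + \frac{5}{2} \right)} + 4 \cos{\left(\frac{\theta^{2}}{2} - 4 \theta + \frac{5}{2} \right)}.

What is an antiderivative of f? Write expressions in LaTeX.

The substitution u = \frac{\theta^{2}}{2} - 4 \theta + \frac{5}{2} works: f is exactly (dF/du)*(du/d\theta) for that inner function.
Check: d/d\theta[- \sin{\left(\frac{\theta^{2}}{2} - 4 \theta + \frac{5}{2} \right)}] = - \theta \cos{\left(\frac{\theta^{2}}{2} - 4 \theta + \frac{5}{2} \right)} + 4 \cos{\left(\frac{\theta^{2}}{2} - 4 \theta + \frac{5}{2} \right)} = f(\theta).

An antiderivative is F(\theta) = - \sin{\left(\frac{\theta^{2}}{2} - 4 \theta + \frac{5}{2} \right)}.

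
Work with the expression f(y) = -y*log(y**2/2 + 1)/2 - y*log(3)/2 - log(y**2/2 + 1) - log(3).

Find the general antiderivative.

The integrand splits into summands that can be handled one at a time.
Check: d/dy[-y**2*log(y**2/2 + 1)/4 - y**2*log(3)/4 + y**2/4 - y*log(y**2/2 + 1) - y*log(3) + 2*y - log(y**2 + 2)/2 - 2*sqrt(2)*atan(sqrt(2)*y/2)] = -y*log(y**2/2 + 1)/2 - y*log(3)/2 - log(y**2/2 + 1) - log(3) = f(y).

F(y) = -y**2*log(y**2/2 + 1)/4 - y**2*log(3)/4 + y**2/4 - y*log(y**2/2 + 1) - y*log(3) + 2*y - log(y**2 + 2)/2 - 2*sqrt(2)*atan(sqrt(2)*y/2) + C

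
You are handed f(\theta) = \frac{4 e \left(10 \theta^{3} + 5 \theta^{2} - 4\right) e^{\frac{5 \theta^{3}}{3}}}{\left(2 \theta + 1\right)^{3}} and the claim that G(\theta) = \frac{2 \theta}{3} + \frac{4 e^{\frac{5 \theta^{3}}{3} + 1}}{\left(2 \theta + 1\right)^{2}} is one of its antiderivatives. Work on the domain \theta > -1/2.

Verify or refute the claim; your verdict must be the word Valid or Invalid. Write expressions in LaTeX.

d/d\theta[G] = \frac{120 e \theta^{3} e^{\frac{5 \theta^{3}}{3}} + 16 \theta^{3} + 60 e \theta^{2} e^{\frac{5 \theta^{3}}{3}} + 24 \theta^{2} + 12 \theta - 48 e e^{\frac{5 \theta^{3}}{3}} + 2}{24 \theta^{3} + 36 \theta^{2} + 18 \theta + 3}
d/d\theta[G] - f(\theta) = \frac{2}{3} != 0.

Invalid: d/d\theta[G] - f = \frac{2}{3}, which is not 0.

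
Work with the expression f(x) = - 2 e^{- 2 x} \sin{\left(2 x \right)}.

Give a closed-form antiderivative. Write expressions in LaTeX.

A first test for any F(x): its x-derivative must equal f(x) identically.
Check: d/dx[\frac{\left(\sin{\left(2 x \right)} + \cos{\left(2 x \right)}\right) e^{- 2 x}}{2}] = - 2 e^{- 2 x} \sin{\left(2 x \right)} = f(x).

An antiderivative is F(x) = \frac{\left(\sin{\left(2 x \right)} + \cos{\left(2 x \right)}\right) e^{- 2 x}}{2}.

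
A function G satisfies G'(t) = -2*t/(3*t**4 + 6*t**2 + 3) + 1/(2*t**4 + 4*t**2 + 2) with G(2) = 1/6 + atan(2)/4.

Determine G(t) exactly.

G(t) = (3*t + 3*(t**2 + 1)*atan(t) + 4)/(12*(t**2 + 1))

The integrand splits into summands that can be handled one at a time.
A general antiderivative is -(-3*t - 4)/(12*t**2 + 12) + atan(t)/4 + C.
The condition gives C = 1/6 + atan(2)/4 - (1/6 + atan(2)/4) = 0.
So G(t) = (3*t + 3*(t**2 + 1)*atan(t) + 4)/(12*(t**2 + 1)).
Check: d/dt[(3*t + 3*(t**2 + 1)*atan(t) + 4)/(12*(t**2 + 1))] = (3 - 4*t)/(6*t**4 + 12*t**2 + 6), which equals G'(t).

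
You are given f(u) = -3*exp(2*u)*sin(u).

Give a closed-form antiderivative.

An antiderivative is F(u) = 3*(-2*sin(u) + cos(u))*exp(2*u)/5.

Since d/du undoes antidifferentiation here, F'(u) = f(u) is required of F(u).
Check: d/du[3*(-2*sin(u) + cos(u))*exp(2*u)/5] = -3*exp(2*u)*sin(u) = f(u).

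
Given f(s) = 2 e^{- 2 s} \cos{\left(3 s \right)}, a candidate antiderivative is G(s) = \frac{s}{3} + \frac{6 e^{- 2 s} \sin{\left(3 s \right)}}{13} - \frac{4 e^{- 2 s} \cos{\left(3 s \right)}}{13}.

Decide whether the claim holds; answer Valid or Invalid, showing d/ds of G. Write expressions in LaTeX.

Invalid: d/ds[G] - f = \frac{1}{3}, which is not 0.

d/ds[G] = \frac{\left(e^{2 s} + 6 \cos{\left(3 s \right)}\right) e^{- 2 s}}{3}
d/ds[G] - f(s) = \frac{1}{3} != 0.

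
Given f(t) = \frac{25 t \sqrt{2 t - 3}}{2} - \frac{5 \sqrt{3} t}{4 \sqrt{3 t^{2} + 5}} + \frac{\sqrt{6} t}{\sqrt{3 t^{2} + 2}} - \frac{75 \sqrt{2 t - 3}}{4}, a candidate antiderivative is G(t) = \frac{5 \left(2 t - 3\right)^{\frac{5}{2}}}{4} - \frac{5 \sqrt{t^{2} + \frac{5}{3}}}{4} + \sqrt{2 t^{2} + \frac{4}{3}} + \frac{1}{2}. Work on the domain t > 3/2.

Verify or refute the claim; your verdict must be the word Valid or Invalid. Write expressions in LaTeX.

Valid - differentiating G returns exactly f.

d/dt[G] = \frac{50 t \sqrt{2 t - 3} \sqrt{3 t^{2} + 2} \sqrt{3 t^{2} + 5} - 5 \sqrt{3} t \sqrt{3 t^{2} + 2} + 4 \sqrt{6} t \sqrt{3 t^{2} + 5} - 75 \sqrt{2 t - 3} \sqrt{3 t^{2} + 2} \sqrt{3 t^{2} + 5}}{4 \sqrt{3 t^{2} + 2} \sqrt{3 t^{2} + 5}}
This equals f(t) exactly, so the claim holds.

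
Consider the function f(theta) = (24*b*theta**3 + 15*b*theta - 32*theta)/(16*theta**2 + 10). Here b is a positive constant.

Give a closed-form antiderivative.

An antiderivative is F(theta) = 3*b*theta**2/4 - log(4*theta**2 + 5/2).

Differentiate the proposed F(theta) back; it has to land on f(theta) exactly.
Check: d/dtheta[3*b*theta**2/4 - log(4*theta**2 + 5/2)] = (24*b*theta**3 + 15*b*theta - 32*theta)/(16*theta**2 + 10) = f(theta).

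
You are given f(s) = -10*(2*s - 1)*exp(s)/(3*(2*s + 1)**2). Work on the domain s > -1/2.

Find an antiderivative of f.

Recognize the product-rule pattern: f = u'v + uv' with u = -10/(3*(2*s + 1)), v = exp(s), so integration by parts undoes it.
Check: d/ds[-10*exp(s)/(3*(2*s + 1))] = (-20*s*exp(s) + 10*exp(s))/(12*s**2 + 12*s + 3), which equals f(s).

An antiderivative is F(s) = -10*exp(s)/(3*(2*s + 1)).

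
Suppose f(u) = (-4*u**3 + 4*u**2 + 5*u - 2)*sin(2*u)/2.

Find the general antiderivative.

F(u) = (8*u**3*cos(2*u) - 12*u**2*sin(2*u) - 8*u**2*cos(2*u) + 8*u*sin(2*u) - 22*u*cos(2*u) + 11*sin(2*u) + 8*cos(2*u))/8 + C

Differentiate the proposed F(u) back; it has to land on f(u) exactly.
Check: d/du[(8*u**3*cos(2*u) - 12*u**2*sin(2*u) - 8*u**2*cos(2*u) + 8*u*sin(2*u) - 22*u*cos(2*u) + 11*sin(2*u) + 8*cos(2*u))/8] = -2*u**3*sin(2*u) + 2*u**2*sin(2*u) + 5*u*sin(2*u)/2 - sin(2*u), which equals f(u).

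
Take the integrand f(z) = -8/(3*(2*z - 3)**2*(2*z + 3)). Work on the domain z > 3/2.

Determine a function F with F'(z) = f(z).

The denominator factors as 3*(2*z - 3)**2*(2*z + 3); partial fractions split f into directly integrable pieces: -2/(27*(2*z + 3)) + 2/(27*(2*z - 3)) - 4/(9*(2*z - 3)**2).
Check: d/dz[-(-2*z*log(z - 3/2) + 2*z*log(z + 3/2) + 3*log(z - 3/2) - 3*log(z + 3/2) - 6)/(27*(2*z - 3))] = -8/(24*z**3 - 36*z**2 - 54*z + 81), which equals f(z).

An antiderivative is F(z) = -(-2*z*log(z - 3/2) + 2*z*log(z + 3/2) + 3*log(z - 3/2) - 3*log(z + 3/2) - 6)/(27*(2*z - 3)).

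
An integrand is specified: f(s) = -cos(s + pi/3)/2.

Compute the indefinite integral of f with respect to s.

F(s) = -sin(s + pi/3)/2 + C

Recover f(s) by differentiating a candidate F(s); any mismatch rules it out.
Check: d/ds[-sin(s + pi/3)/2] = -cos(s + pi/3)/2 = f(s).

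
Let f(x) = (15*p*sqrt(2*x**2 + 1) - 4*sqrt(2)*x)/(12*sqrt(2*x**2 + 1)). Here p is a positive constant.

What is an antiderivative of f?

An antiderivative is F(x) = 5*p*x/4 - sqrt(x**2 + 1/2)/3.

A candidate is checked by its d/dx: the result must match f(x).
Check: d/dx[5*p*x/4 - sqrt(x**2 + 1/2)/3] = (15*p*sqrt(2*x**2 + 1) - 4*sqrt(2)*x)/(12*sqrt(2*x**2 + 1)) = f(x).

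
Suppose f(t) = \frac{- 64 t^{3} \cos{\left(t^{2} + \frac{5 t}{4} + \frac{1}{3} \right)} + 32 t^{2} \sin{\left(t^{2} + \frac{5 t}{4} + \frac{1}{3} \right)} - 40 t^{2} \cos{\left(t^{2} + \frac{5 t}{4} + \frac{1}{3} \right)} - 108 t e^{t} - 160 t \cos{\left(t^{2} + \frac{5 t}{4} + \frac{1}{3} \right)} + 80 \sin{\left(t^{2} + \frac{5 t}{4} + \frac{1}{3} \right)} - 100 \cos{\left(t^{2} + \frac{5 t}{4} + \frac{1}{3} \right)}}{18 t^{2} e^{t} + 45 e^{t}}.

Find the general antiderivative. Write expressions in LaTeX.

Any candidate F(t) must reproduce f(t) exactly when differentiated.
Check: d/dt[\frac{\left(- 27 e^{t} \log{\left(t^{2} + \frac{5}{2} \right)} - 16 \sin{\left(t^{2} + \frac{5 t}{4} + \frac{1}{3} \right)}\right) e^{- t}}{9}] = \frac{- 64 t^{3} \cos{\left(t^{2} + \frac{5 t}{4} + \frac{1}{3} \right)} + 32 t^{2} \sin{\left(t^{2} + \frac{5 t}{4} + \frac{1}{3} \right)} - 40 t^{2} \cos{\left(t^{2} + \frac{5 t}{4} + \frac{1}{3} \right)} - 108 t e^{t} - 160 t \cos{\left(t^{2} + \frac{5 t}{4} + \frac{1}{3} \right)} + 80 \sin{\left(t^{2} + \frac{5 t}{4} + \frac{1}{3} \right)} - 100 \cos{\left(t^{2} + \frac{5 t}{4} + \frac{1}{3} \right)}}{18 t^{2} e^{t} + 45 e^{t}} = f(t).

F(t) = \frac{\left(- 27 e^{t} \log{\left(t^{2} + \frac{5}{2} \right)} - 16 \sin{\left(t^{2} + \frac{5 t}{4} + \frac{1}{3} \right)}\right) e^{- t}}{9} + C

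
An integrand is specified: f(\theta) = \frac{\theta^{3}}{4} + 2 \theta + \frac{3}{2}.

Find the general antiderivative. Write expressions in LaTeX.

The integrand splits into summands that can be handled one at a time.
Check: d/d\theta[\frac{\theta^{4}}{16} + \theta^{2} + \frac{3 \theta}{2}] = \frac{\theta^{3}}{4} + 2 \theta + \frac{3}{2} = f(\theta).

F(\theta) = \frac{\theta^{4}}{16} + \theta^{2} + \frac{3 \theta}{2} + C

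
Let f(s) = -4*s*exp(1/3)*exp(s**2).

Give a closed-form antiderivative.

An antiderivative is F(s) = -2*exp(s**2 + 1/3).

f matches the chain-rule pattern g'(h)*h' with inner function h(s) = s**2 + 1/3; substituting u = h(s) collapses the integral.
Check: d/ds[-2*exp(s**2 + 1/3)] = -4*s*exp(1/3)*exp(s**2) = f(s).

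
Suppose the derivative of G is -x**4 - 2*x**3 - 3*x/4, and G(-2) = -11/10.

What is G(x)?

The integrand splits into summands that can be handled one at a time.
A general antiderivative is -x**5/5 - x**4/2 - 3*x**2/8 + C.
The condition gives C = -11/10 - (-31/10) = 2.
So G(x) = (-8*x**5 - 20*x**4 - 15*x**2 + 80)/40.
Check: d/dx[(-8*x**5 - 20*x**4 - 15*x**2 + 80)/40] = -x**4 - 2*x**3 - 3*x/4 = G'(x).

G(x) = (-8*x**5 - 20*x**4 - 15*x**2 + 80)/40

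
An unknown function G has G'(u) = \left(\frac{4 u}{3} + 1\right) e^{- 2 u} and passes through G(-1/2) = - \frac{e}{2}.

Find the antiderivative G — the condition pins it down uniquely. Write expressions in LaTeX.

G(u) = \frac{\left(- 4 u - 5\right) e^{- 2 u}}{6}

G'(u) has the shape v'r + vr' for v = - \frac{2 u}{3} - \frac{5}{6} and r = e^{- 2 u} — it is the derivative of the product v*r.
A general antiderivative is \frac{\left(- 4 u - 5\right) e^{- 2 u}}{6} + C.
The condition gives C = - \frac{e}{2} - (- \frac{e}{2}) = 0.
So G(u) = \frac{\left(- 4 u - 5\right) e^{- 2 u}}{6}.
Check: d/du[\frac{\left(- 4 u - 5\right) e^{- 2 u}}{6}] = \frac{\left(4 u + 3\right) e^{- 2 u}}{3}, which equals G'(u).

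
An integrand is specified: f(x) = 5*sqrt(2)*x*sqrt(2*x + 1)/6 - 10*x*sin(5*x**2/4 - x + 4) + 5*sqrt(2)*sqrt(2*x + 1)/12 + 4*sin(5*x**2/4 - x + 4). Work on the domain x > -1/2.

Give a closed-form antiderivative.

An antiderivative is F(x) = (4*sqrt(2)*x**2*sqrt(2*x + 1) + 4*sqrt(2)*x*sqrt(2*x + 1) + sqrt(2)*sqrt(2*x + 1) + 48*cos(5*x**2/4 - x + 4))/12.

The integrand splits into summands that can be handled one at a time.
Check: d/dx[(4*sqrt(2)*x**2*sqrt(2*x + 1) + 4*sqrt(2)*x*sqrt(2*x + 1) + sqrt(2)*sqrt(2*x + 1) + 48*cos(5*x**2/4 - x + 4))/12] = (20*sqrt(2)*x**2 - 120*x*sqrt(2*x + 1)*sin(5*x**2/4 - x + 4) + 20*sqrt(2)*x + 48*sqrt(2*x + 1)*sin(5*x**2/4 - x + 4) + 5*sqrt(2))/(12*sqrt(2*x + 1)), which equals f(x).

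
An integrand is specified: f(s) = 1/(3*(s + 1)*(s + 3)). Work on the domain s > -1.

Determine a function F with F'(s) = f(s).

An antiderivative is F(s) = log(s + 1)/6 - log(s + 3)/6.

The denominator factors as 3*(s + 1)*(s + 3); partial fractions split f into directly integrable pieces: -1/(6*(s + 3)) + 1/(6*(s + 1)).
Check: d/ds[log(s + 1)/6 - log(s + 3)/6] = 1/(3*s**2 + 12*s + 9), which equals f(s).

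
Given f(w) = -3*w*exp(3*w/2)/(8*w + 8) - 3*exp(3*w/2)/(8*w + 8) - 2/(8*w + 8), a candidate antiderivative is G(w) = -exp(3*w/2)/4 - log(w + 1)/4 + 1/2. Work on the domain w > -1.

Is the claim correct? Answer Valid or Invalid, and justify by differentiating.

Valid - differentiating G returns exactly f.

d/dw[G] = (-3*w*exp(3*w/2) - 3*exp(3*w/2) - 2)/(8*w + 8)
This equals f(w) exactly, so the claim holds.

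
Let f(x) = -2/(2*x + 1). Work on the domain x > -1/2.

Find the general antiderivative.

For F(x) to be correct the identity F'(x) - f(x) = 0 must hold.
Check: d/dx[-log(2*x + 1)] = -2/(2*x + 1) = f(x).

F(x) = -log(2*x + 1) + C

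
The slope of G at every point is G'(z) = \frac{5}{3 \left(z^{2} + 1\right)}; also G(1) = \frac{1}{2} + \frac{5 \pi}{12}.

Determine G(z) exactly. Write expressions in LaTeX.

Any candidate G(z) must reproduce the stated G'(z) exactly.
A general antiderivative is \frac{5 \operatorname{atan}{\left(z \right)}}{3} + C.
The condition gives C = \frac{1}{2} + \frac{5 \pi}{12} - (\frac{5 \pi}{12}) = \frac{1}{2}.
So G(z) = \frac{10 \operatorname{atan}{\left(z \right)} + 3}{6}.
Check: d/dz[\frac{10 \operatorname{atan}{\left(z \right)} + 3}{6}] = \frac{5}{3 z^{2} + 3}, which equals G'(z).

G(z) = \frac{10 \operatorname{atan}{\left(z \right)} + 3}{6}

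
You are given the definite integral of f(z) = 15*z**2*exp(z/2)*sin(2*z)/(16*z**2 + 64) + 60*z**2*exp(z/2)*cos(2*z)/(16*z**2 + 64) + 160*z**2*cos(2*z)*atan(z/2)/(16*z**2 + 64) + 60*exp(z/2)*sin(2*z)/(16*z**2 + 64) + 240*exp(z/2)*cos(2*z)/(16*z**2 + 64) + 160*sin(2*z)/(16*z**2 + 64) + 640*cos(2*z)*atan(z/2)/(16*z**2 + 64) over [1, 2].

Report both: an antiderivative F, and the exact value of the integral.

Recognize the product-rule pattern: f = u'v + uv' with u = 15*exp(z/2)/8 + 5*atan(z/2), v = sin(2*z), so integration by parts undoes it.
F(z) = -5*(-3*exp(z/2) - 8*atan(z/2))*sin(2*z)/8 is an antiderivative of f.
Check: d/dz[-5*(-3*exp(z/2) - 8*atan(z/2))*sin(2*z)/8] = (15*z**2*exp(z/2)*sin(2*z) + 60*z**2*exp(z/2)*cos(2*z) + 160*z**2*cos(2*z)*atan(z/2) + 60*exp(z/2)*sin(2*z) + 240*exp(z/2)*cos(2*z) + 160*sin(2*z) + 640*cos(2*z)*atan(z/2))/(16*z**2 + 64), which equals f(z).
F(2) = 15*exp(1)*sin(4)/8 + 5*pi*sin(4)/4; F(1) = 5*sin(2)*atan(1/2) + 15*exp(1/2)*sin(2)/8.
Integral = F(2) - F(1) = 15*exp(1)*sin(4)/8 + 5*pi*sin(4)/4 - 15*exp(1/2)*sin(2)/8 - 5*sin(2)*atan(1/2).

Antiderivative: F(z) = -5*(-3*exp(z/2) - 8*atan(z/2))*sin(2*z)/8; value = 15*exp(1)*sin(4)/8 + 5*pi*sin(4)/4 - 15*exp(1/2)*sin(2)/8 - 5*sin(2)*atan(1/2)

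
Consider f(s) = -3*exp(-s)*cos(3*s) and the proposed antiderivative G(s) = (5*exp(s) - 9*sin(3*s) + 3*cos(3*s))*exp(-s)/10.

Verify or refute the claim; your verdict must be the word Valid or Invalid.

d/ds[G] = -3*exp(-s)*cos(3*s)
This equals f(s) exactly, so the claim holds.

Valid - differentiating G returns exactly f.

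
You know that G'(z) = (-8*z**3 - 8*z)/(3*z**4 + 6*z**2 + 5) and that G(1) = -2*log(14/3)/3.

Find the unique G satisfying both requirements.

G'(z) matches the chain-rule pattern g'(h)*h' with inner function h(z) = z**4 + 2*z**2 + 5/3; substituting u = h(z) collapses the integral.
A general antiderivative is -2*log(z**4 + 2*z**2 + 5/3)/3 + C.
The condition gives C = -2*log(14/3)/3 - (-2*log(14/3)/3) = 0.
So G(z) = -2*log(z**4 + 2*z**2 + 5/3)/3.
Check: d/dz[-2*log(z**4 + 2*z**2 + 5/3)/3] = (-8*z**3 - 8*z)/(3*z**4 + 6*z**2 + 5) = G'(z).

G(z) = -2*log(z**4 + 2*z**2 + 5/3)/3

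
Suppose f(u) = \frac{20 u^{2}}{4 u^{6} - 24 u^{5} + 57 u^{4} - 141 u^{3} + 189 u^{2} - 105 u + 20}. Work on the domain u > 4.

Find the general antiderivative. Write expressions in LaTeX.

Factor the denominator (\left(u - 4\right) \left(u - 1\right) \left(2 u - 1\right)^{2} \left(u^{2} + 5\right)) and decompose: f = \frac{50 \left(11 u + 9\right)}{3087 \left(u^{2} + 5\right)} + \frac{5120}{3087 \left(2 u - 1\right)} + \frac{80}{147 \left(2 u - 1\right)^{2}} - \frac{10}{9 \left(u - 1\right)} + \frac{320}{3087 \left(u - 4\right)}; each piece integrates to a log, atan, or power term.
Check: d/du[\frac{5 \left(128 u \log{\left(u - 4 \right)} - 1372 u \log{\left(u - 1 \right)} + 1024 u \log{\left(u - \frac{1}{2} \right)} + 110 u \log{\left(u^{2} + 5 \right)} + 36 \sqrt{5} u \operatorname{atan}{\left(\frac{\sqrt{5} u}{5} \right)} - 64 \log{\left(u - 4 \right)} + 686 \log{\left(u - 1 \right)} - 512 \log{\left(u - \frac{1}{2} \right)} - 55 \log{\left(u^{2} + 5 \right)} - 18 \sqrt{5} \operatorname{atan}{\left(\frac{\sqrt{5} u}{5} \right)} - 168\right)}{3087 \left(2 u - 1\right)}] = \frac{20 u^{2}}{4 u^{6} - 24 u^{5} + 57 u^{4} - 141 u^{3} + 189 u^{2} - 105 u + 20} = f(u).

F(u) = \frac{5 \left(128 u \log{\left(u - 4 \right)} - 1372 u \log{\left(u - 1 \right)} + 1024 u \log{\left(u - \frac{1}{2} \right)} + 110 u \log{\left(u^{2} + 5 \right)} + 36 \sqrt{5} u \operatorname{atan}{\left(\frac{\sqrt{5} u}{5} \right)} - 64 \log{\left(u - 4 \right)} + 686 \log{\left(u - 1 \right)} - 512 \log{\left(u - \frac{1}{2} \right)} - 55 \log{\left(u^{2} + 5 \right)} - 18 \sqrt{5} \operatorname{atan}{\left(\frac{\sqrt{5} u}{5} \right)} - 168\right)}{3087 \left(2 u - 1\right)} + C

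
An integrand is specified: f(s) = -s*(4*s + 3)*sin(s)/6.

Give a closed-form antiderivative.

An antiderivative is F(s) = 2*s**2*cos(s)/3 - 4*s*sin(s)/3 + s*cos(s)/2 - sin(s)/2 - 4*cos(s)/3.

Differentiate the proposed F(s) back; it has to land on f(s) exactly.
Check: d/ds[2*s**2*cos(s)/3 - 4*s*sin(s)/3 + s*cos(s)/2 - sin(s)/2 - 4*cos(s)/3] = -2*s**2*sin(s)/3 - s*sin(s)/2, which equals f(s).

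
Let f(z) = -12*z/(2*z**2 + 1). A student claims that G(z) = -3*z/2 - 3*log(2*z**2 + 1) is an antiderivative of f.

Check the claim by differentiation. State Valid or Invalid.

Invalid: d/dz[G] - f = -3/2, which is not 0.

d/dz[G] = (-6*z**2 - 24*z - 3)/(4*z**2 + 2)
d/dz[G] - f(z) = -3/2 != 0.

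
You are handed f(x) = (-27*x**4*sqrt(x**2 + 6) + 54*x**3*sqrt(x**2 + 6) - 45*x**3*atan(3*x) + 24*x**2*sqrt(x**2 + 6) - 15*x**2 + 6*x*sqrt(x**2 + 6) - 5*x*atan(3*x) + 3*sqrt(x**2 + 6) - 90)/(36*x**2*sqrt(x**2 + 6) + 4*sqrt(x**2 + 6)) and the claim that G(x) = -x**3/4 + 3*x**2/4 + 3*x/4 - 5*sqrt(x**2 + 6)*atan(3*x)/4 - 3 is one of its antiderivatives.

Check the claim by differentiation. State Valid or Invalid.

Valid: G'(x) = f(x).

d/dx[G] = (-27*x**4*sqrt(x**2 + 6) + 54*x**3*sqrt(x**2 + 6) - 45*x**3*atan(3*x) + 24*x**2*sqrt(x**2 + 6) - 15*x**2 + 6*x*sqrt(x**2 + 6) - 5*x*atan(3*x) + 3*sqrt(x**2 + 6) - 90)/(36*x**2*sqrt(x**2 + 6) + 4*sqrt(x**2 + 6))
This equals f(x) exactly, so the claim holds.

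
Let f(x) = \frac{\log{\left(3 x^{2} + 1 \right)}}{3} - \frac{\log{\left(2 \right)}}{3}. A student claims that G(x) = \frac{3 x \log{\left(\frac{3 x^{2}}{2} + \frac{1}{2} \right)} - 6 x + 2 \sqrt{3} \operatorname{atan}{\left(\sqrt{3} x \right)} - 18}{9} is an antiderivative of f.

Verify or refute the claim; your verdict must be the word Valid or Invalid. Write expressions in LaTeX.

Valid - differentiating G returns exactly f.

d/dx[G] = \frac{\log{\left(3 x^{2} + 1 \right)}}{3} - \frac{\log{\left(2 \right)}}{3}
This equals f(x) exactly, so the claim holds.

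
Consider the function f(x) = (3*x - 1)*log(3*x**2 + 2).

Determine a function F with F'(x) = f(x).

For F(x) to be correct the identity F'(x) - f(x) = 0 must hold.
Check: d/dx[(-9*x**2 + 3*x*(3*x - 2)*log(3*x**2 + 2) + 12*x + 6*log(x**2 + 2/3) - 4*sqrt(6)*atan(sqrt(6)*x/2))/6] = 3*x*log(3*x**2 + 2) - log(3*x**2 + 2), which equals f(x).

An antiderivative is F(x) = (-9*x**2 + 3*x*(3*x - 2)*log(3*x**2 + 2) + 12*x + 6*log(x**2 + 2/3) - 4*sqrt(6)*atan(sqrt(6)*x/2))/6.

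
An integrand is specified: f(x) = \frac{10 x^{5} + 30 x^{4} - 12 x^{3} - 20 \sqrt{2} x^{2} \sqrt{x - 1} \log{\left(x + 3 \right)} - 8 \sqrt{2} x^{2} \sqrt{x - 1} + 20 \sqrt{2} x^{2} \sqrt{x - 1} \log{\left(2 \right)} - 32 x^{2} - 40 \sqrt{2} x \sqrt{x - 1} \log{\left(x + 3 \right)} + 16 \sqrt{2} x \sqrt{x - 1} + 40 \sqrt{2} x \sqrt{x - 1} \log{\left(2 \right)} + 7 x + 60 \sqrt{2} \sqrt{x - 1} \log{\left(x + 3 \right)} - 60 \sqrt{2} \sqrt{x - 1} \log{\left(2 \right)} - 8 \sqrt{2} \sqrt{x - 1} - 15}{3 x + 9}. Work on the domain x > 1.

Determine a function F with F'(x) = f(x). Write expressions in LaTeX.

Whatever form F(x) takes, F'(x) = f(x) is non-negotiable.
Check: d/dx[\frac{2 x^{5}}{3} - \frac{4 x^{3}}{3} - \frac{8 x^{2} \sqrt{2 x - 2} \log{\left(\frac{x}{2} + \frac{3}{2} \right)}}{3} + \frac{2 x^{2}}{3} + \frac{16 x \sqrt{2 x - 2} \log{\left(\frac{x}{2} + \frac{3}{2} \right)}}{3} - \frac{5 x}{3} - \frac{8 \sqrt{2 x - 2} \log{\left(\frac{x}{2} + \frac{3}{2} \right)}}{3}] = \frac{10 x^{5} \sqrt{x - 1} + 30 x^{4} \sqrt{x - 1} - 12 x^{3} \sqrt{x - 1} - 20 \sqrt{2} x^{3} \log{\left(x + 3 \right)} - 8 \sqrt{2} x^{3} + 20 \sqrt{2} x^{3} \log{\left(2 \right)} - 32 x^{2} \sqrt{x - 1} - 20 \sqrt{2} x^{2} \log{\left(x + 3 \right)} + 20 \sqrt{2} x^{2} \log{\left(2 \right)} + 24 \sqrt{2} x^{2} + 7 x \sqrt{x - 1} + 100 \sqrt{2} x \log{\left(x + 3 \right)} - 100 \sqrt{2} x \log{\left(2 \right)} - 24 \sqrt{2} x - 15 \sqrt{x - 1} - 60 \sqrt{2} \log{\left(x + 3 \right)} + 8 \sqrt{2} + 60 \sqrt{2} \log{\left(2 \right)}}{3 x \sqrt{x - 1} + 9 \sqrt{x - 1}}, which equals f(x).

An antiderivative is F(x) = \frac{2 x^{5}}{3} - \frac{4 x^{3}}{3} - \frac{8 x^{2} \sqrt{2 x - 2} \log{\left(\frac{x}{2} + \frac{3}{2} \right)}}{3} + \frac{2 x^{2}}{3} + \frac{16 x \sqrt{2 x - 2} \log{\left(\frac{x}{2} + \frac{3}{2} \right)}}{3} - \frac{5 x}{3} - \frac{8 \sqrt{2 x - 2} \log{\left(\frac{x}{2} + \frac{3}{2} \right)}}{3}.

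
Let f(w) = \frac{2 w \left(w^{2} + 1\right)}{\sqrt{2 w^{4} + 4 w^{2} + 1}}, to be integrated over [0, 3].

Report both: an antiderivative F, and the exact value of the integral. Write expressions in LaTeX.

Antiderivative: F(w) = \frac{\sqrt{2 w^{4} + 4 w^{2} + 1}}{2}; value = - \frac{1}{2} + \frac{\sqrt{199}}{2}

f matches the chain-rule pattern g'(h)*h' with inner function h(w) = 2 w^{4} + 4 w^{2} + 1; substituting u = h(w) collapses the integral.
F(w) = \frac{\sqrt{2 w^{4} + 4 w^{2} + 1}}{2} is an antiderivative of f.
Check: d/dw[\frac{\sqrt{2 w^{4} + 4 w^{2} + 1}}{2}] = \frac{2 w^{3} + 2 w}{\sqrt{2 w^{4} + 4 w^{2} + 1}}, which equals f(w).
F(3) = \frac{\sqrt{199}}{2}; F(0) = \frac{1}{2}.
Integral = F(3) - F(0) = - \frac{1}{2} + \frac{\sqrt{199}}{2}.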